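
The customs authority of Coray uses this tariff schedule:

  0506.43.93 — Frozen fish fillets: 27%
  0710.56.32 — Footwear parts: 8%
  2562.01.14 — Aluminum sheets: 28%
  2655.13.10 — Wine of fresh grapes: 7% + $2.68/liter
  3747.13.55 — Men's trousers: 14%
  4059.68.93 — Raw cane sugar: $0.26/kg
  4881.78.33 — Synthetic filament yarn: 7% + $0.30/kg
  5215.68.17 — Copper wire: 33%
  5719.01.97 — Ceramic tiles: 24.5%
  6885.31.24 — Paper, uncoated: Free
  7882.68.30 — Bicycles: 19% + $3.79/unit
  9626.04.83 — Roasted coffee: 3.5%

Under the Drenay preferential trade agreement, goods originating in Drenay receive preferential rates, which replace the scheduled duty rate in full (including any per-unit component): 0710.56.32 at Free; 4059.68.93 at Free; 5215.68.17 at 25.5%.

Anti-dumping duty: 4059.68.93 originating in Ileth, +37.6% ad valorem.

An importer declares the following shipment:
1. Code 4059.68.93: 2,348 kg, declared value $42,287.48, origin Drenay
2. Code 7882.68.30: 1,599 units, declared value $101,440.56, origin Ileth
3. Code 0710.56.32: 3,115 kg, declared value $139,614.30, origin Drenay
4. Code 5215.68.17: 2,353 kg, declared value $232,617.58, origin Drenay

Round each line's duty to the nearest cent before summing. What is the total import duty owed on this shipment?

Line 1 (4059.68.93, Drenay, 2,348 kg, $42,287.48):
Base rate for 4059.68.93 is $0.26/kg.
Origin Drenay qualifies under the Coray–Drenay agreement and 4059.68.93 is covered: preferential rate Free applies instead.
The additional-duty order on 4059.68.93 targets Ileth, not Drenay; it does not apply.
Duty = $42,287.48 × 0% = $0.00.
Line 2 (7882.68.30, Ileth, 1,599 units, $101,440.56):
Base rate for 7882.68.30 is 19% + $3.79/unit.
Duty = $101,440.56 × 19% + 1,599 × $3.79 = $25,333.92.
Line 3 (0710.56.32, Drenay, 3,115 kg, $139,614.30):
Base rate for 0710.56.32 is 8%.
Origin Drenay qualifies under the Coray–Drenay agreement and 0710.56.32 is covered: preferential rate Free applies instead.
Duty = $139,614.30 × 0% = $0.00.
Line 4 (5215.68.17, Drenay, 2,353 kg, $232,617.58):
Base rate for 5215.68.17 is 33%.
Origin Drenay qualifies under the Coray–Drenay agreement and 5215.68.17 is covered: preferential rate 25.5% applies instead.
Duty = $232,617.58 × 25.5% = $59,317.48.
Total = $0.00 + $25,333.92 + $0.00 + $59,317.48 = $84,651.40.

$84,651.40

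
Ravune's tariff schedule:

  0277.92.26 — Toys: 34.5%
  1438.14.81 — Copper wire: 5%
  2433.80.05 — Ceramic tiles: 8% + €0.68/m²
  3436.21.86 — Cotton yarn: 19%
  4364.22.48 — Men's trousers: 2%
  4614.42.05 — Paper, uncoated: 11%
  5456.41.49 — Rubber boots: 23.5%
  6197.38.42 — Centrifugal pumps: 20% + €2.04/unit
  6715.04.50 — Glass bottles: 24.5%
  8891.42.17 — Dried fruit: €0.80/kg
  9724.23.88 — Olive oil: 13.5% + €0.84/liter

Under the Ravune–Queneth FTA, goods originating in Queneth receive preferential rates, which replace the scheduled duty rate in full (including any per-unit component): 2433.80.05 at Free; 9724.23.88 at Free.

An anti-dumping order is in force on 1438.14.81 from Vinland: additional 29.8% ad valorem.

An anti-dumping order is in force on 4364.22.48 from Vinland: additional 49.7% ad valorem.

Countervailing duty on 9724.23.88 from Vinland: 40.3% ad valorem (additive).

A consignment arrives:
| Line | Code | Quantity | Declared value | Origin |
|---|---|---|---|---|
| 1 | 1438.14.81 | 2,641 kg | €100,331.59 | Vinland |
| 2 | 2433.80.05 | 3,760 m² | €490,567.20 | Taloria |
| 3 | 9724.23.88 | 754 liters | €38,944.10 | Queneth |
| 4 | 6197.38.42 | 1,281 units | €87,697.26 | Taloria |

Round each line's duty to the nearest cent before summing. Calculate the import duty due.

Line 1 (1438.14.81, Vinland, 2,641 kg, €100,331.59):
Base rate for 1438.14.81 is 5%.
Additional duty on 1438.14.81 from Vinland: +29.8%. Applied ad valorem rate: 5% + 29.8% = 34.8%.
Duty = €100,331.59 × 34.8% = €34,915.39.
Line 2 (2433.80.05, Taloria, 3,760 m², €490,567.20):
Base rate for 2433.80.05 is 8% + €0.68/m².
2433.80.05 has an FTA preferential rate, but origin Taloria is not Queneth; base rate stands.
Duty = €490,567.20 × 8% + 3,760 × €0.68 = €41,802.18.
Line 3 (9724.23.88, Queneth, 754 liters, €38,944.10):
Base rate for 9724.23.88 is 13.5% + €0.84/liter.
Origin Queneth qualifies under the Ravune–Queneth agreement and 9724.23.88 is covered: preferential rate Free applies instead.
The additional-duty order on 9724.23.88 targets Vinland, not Queneth; it does not apply.
Duty = €38,944.10 × 0% = €0.00.
Line 4 (6197.38.42, Taloria, 1,281 units, €87,697.26):
Base rate for 6197.38.42 is 20% + €2.04/unit.
Duty = €87,697.26 × 20% + 1,281 × €2.04 = €20,152.69.
Total = €34,915.39 + €41,802.18 + €0.00 + €20,152.69 = €96,870.26.

€96,870.26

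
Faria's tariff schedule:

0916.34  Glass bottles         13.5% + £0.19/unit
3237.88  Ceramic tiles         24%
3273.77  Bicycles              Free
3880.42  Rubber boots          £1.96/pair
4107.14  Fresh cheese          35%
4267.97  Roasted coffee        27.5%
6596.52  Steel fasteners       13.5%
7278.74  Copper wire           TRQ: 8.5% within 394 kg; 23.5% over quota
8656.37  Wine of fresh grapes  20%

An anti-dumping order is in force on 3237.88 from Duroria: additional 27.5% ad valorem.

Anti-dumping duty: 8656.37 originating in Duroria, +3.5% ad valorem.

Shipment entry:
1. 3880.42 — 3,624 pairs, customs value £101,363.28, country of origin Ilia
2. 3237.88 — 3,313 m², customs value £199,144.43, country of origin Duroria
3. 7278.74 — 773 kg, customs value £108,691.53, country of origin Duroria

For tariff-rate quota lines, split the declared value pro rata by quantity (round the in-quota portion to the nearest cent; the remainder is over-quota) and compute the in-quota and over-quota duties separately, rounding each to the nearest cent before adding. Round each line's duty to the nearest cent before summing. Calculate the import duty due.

Line 1 (3880.42, Ilia, 3,624 pairs, £101,363.28):
Base rate for 3880.42 is £1.96/pair.
Duty = 3,624 × £1.96 = £7,103.04.
Line 2 (3237.88, Duroria, 3,313 m², £199,144.43):
Base rate for 3237.88 is 24%.
Additional duty on 3237.88 from Duroria: +27.5%. Applied ad valorem rate: 24% + 27.5% = 51.5%.
Duty = £199,144.43 × 51.5% = £102,559.38.
Line 3 (7278.74, Duroria, 773 kg, £108,691.53):
Code 7278.74 is under a tariff-rate quota (threshold 394 kg). In-quota: 394 kg at 8.5%; over-quota: 379 kg at 23.5%.
Pro-rata value split: in-quota = £108,691.53 × 394/773 = £55,400.34; over-quota = £108,691.53 − £55,400.34 = £53,291.19.
In-quota duty = £55,400.34 × 8.5% = £4,709.03. Over-quota duty = £53,291.19 × 23.5% = £12,523.43.
Line duty = £4,709.03 + £12,523.43 = £17,232.46.
Total = £7,103.04 + £102,559.38 + £17,232.46 = £126,894.88.

£126,894.88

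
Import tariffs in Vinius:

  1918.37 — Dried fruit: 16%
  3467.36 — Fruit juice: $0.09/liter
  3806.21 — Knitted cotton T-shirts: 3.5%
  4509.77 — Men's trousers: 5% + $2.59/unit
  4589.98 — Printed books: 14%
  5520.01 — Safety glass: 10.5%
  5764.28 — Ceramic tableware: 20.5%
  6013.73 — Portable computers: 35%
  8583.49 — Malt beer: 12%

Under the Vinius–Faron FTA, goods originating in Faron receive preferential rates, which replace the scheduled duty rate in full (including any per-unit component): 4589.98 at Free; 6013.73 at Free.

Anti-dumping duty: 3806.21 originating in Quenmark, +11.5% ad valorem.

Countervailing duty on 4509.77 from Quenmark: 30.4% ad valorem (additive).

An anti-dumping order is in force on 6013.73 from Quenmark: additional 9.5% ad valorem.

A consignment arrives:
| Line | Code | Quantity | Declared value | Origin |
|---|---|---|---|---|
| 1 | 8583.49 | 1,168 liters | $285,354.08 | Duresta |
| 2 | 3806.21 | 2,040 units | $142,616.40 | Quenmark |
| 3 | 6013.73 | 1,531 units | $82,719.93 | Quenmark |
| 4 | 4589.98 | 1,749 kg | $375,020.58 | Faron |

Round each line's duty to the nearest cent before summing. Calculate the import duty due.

Line 1 (8583.49, Duresta, 1,168 liters, $285,354.08):
Base rate for 8583.49 is 12%.
Duty = $285,354.08 × 12% = $34,242.49.
Line 2 (3806.21, Quenmark, 2,040 units, $142,616.40):
Base rate for 3806.21 is 3.5%.
Additional duty on 3806.21 from Quenmark: +11.5%. Applied ad valorem rate: 3.5% + 11.5% = 15%.
Duty = $142,616.40 × 15% = $21,392.46.
Line 3 (6013.73, Quenmark, 1,531 units, $82,719.93):
Base rate for 6013.73 is 35%.
6013.73 has an FTA preferential rate, but origin Quenmark is not Faron; base rate stands.
Additional duty on 6013.73 from Quenmark: +9.5%. Applied ad valorem rate: 35% + 9.5% = 44.5%.
Duty = $82,719.93 × 44.5% = $36,810.37.
Line 4 (4589.98, Faron, 1,749 kg, $375,020.58):
Base rate for 4589.98 is 14%.
Origin Faron qualifies under the Vinius–Faron agreement and 4589.98 is covered: preferential rate Free applies instead.
Duty = $375,020.58 × 0% = $0.00.
Total = $34,242.49 + $21,392.46 + $36,810.37 + $0.00 = $92,445.32.

$92,445.32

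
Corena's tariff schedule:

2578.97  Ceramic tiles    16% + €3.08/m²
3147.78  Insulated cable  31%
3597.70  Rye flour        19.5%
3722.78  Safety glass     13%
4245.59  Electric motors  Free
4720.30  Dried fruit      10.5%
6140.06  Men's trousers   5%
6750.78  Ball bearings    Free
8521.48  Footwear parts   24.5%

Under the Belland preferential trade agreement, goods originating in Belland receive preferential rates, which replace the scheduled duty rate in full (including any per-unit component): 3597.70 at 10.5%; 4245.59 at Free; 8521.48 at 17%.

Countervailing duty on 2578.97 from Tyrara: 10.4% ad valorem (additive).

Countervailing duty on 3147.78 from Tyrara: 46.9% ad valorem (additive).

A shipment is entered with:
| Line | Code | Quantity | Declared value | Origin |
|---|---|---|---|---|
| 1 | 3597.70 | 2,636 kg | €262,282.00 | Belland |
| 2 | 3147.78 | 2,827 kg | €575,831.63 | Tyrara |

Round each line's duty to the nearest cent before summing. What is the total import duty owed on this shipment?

€476,112.45

Line 1 (3597.70, Belland, 2,636 kg, €262,282.00):
Base rate for 3597.70 is 19.5%.
Origin Belland qualifies under the Corena–Belland agreement and 3597.70 is covered: preferential rate 10.5% applies instead.
Duty = €262,282.00 × 10.5% = €27,539.61.
Line 2 (3147.78, Tyrara, 2,827 kg, €575,831.63):
Base rate for 3147.78 is 31%.
Additional duty on 3147.78 from Tyrara: +46.9%. Applied ad valorem rate: 31% + 46.9% = 77.9%.
Duty = €575,831.63 × 77.9% = €448,572.84.
Total = €27,539.61 + €448,572.84 = €476,112.45.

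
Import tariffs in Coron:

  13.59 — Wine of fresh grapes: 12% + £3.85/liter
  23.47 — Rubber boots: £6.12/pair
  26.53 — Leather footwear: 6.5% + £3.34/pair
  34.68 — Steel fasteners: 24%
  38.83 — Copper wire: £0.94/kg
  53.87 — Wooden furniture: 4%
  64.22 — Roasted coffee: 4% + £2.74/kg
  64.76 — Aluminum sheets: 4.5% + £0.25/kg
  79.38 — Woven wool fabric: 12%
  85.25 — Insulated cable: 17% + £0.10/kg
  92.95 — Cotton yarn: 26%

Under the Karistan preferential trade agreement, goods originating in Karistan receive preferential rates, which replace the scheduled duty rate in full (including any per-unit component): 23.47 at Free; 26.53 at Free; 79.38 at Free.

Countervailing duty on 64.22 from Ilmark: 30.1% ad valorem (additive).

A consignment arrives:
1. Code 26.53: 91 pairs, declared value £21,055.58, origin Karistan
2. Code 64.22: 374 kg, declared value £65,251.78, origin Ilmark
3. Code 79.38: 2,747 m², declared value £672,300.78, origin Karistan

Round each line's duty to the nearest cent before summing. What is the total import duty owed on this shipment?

Line 1 (26.53, Karistan, 91 pairs, £21,055.58):
Base rate for 26.53 is 6.5% + £3.34/pair.
Origin Karistan qualifies under the Coron–Karistan agreement and 26.53 is covered: preferential rate Free applies instead.
Duty = £21,055.58 × 0% = £0.00.
Line 2 (64.22, Ilmark, 374 kg, £65,251.78):
Base rate for 64.22 is 4% + £2.74/kg.
Additional duty on 64.22 from Ilmark: +30.1%. Applied ad valorem rate: 4% + 30.1% = 34.1%.
Duty = £65,251.78 × 34.1% + 374 × £2.74 = £23,275.62.
Line 3 (79.38, Karistan, 2,747 m², £672,300.78):
Base rate for 79.38 is 12%.
Origin Karistan qualifies under the Coron–Karistan agreement and 79.38 is covered: preferential rate Free applies instead.
Duty = £672,300.78 × 0% = £0.00.
Total = £0.00 + £23,275.62 + £0.00 = £23,275.62.

£23,275.62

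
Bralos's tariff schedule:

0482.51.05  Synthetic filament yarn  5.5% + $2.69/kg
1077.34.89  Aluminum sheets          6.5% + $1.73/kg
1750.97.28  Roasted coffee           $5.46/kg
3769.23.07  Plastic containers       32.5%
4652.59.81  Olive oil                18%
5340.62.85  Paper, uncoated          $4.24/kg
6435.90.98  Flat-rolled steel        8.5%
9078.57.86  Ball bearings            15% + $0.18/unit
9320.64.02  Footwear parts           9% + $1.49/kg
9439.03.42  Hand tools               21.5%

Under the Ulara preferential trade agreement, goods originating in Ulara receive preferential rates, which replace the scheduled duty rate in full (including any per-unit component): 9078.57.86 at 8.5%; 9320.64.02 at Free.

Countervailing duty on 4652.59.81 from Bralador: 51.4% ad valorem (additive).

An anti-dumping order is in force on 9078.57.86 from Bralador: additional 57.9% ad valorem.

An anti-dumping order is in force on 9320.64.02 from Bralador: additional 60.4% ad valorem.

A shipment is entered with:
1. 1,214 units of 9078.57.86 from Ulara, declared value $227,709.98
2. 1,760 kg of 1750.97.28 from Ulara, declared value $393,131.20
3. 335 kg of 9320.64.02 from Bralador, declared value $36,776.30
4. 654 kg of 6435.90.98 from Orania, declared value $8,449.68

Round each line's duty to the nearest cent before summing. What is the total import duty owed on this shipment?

Line 1 (9078.57.86, Ulara, 1,214 units, $227,709.98):
Base rate for 9078.57.86 is 15% + $0.18/unit.
Origin Ulara qualifies under the Bralos–Ulara agreement and 9078.57.86 is covered: preferential rate 8.5% applies instead.
The additional-duty order on 9078.57.86 targets Bralador, not Ulara; it does not apply.
Duty = $227,709.98 × 8.5% = $19,355.35.
Line 2 (1750.97.28, Ulara, 1,760 kg, $393,131.20):
Base rate for 1750.97.28 is $5.46/kg.
Origin Ulara is the FTA partner but 1750.97.28 is not on the preference list; base rate stands.
Duty = 1,760 × $5.46 = $9,609.60.
Line 3 (9320.64.02, Bralador, 335 kg, $36,776.30):
Base rate for 9320.64.02 is 9% + $1.49/kg.
9320.64.02 has an FTA preferential rate, but origin Bralador is not Ulara; base rate stands.
Additional duty on 9320.64.02 from Bralador: +60.4%. Applied ad valorem rate: 9% + 60.4% = 69.4%.
Duty = $36,776.30 × 69.4% + 335 × $1.49 = $26,021.90.
Line 4 (6435.90.98, Orania, 654 kg, $8,449.68):
Base rate for 6435.90.98 is 8.5%.
Duty = $8,449.68 × 8.5% = $718.22.
Total = $19,355.35 + $9,609.60 + $26,021.90 + $718.22 = $55,705.07.

$55,705.07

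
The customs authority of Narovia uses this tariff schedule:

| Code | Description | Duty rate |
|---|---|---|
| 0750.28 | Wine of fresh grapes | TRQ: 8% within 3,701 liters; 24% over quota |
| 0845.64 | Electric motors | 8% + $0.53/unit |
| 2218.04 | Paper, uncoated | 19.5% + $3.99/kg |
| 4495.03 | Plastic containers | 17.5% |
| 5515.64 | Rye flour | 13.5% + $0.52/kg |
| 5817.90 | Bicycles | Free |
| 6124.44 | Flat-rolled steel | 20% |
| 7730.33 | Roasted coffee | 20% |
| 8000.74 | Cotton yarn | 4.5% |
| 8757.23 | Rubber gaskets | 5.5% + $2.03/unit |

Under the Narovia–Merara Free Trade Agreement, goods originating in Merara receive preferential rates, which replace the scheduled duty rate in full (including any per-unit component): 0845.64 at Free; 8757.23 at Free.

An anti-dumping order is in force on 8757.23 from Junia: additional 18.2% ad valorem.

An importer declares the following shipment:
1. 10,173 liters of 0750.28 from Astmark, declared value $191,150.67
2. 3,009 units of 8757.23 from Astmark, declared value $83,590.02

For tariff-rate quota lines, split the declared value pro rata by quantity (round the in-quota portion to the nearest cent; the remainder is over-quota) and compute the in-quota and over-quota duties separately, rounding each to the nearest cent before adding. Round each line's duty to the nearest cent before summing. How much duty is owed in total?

$45,455.19

Line 1 (0750.28, Astmark, 10,173 liters, $191,150.67):
Code 0750.28 is under a tariff-rate quota (threshold 3,701 liters). In-quota: 3,701 liters at 8%; over-quota: 6,472 liters at 24%.
Pro-rata value split: in-quota = $191,150.67 × 3,701/10,173 = $69,541.79; over-quota = $191,150.67 − $69,541.79 = $121,608.88.
In-quota duty = $69,541.79 × 8% = $5,563.34. Over-quota duty = $121,608.88 × 24% = $29,186.13.
Line duty = $5,563.34 + $29,186.13 = $34,749.47.
Line 2 (8757.23, Astmark, 3,009 units, $83,590.02):
Base rate for 8757.23 is 5.5% + $2.03/unit.
8757.23 has an FTA preferential rate, but origin Astmark is not Merara; base rate stands.
The additional-duty order on 8757.23 targets Junia, not Astmark; it does not apply.
Duty = $83,590.02 × 5.5% + 3,009 × $2.03 = $10,705.72.
Total = $34,749.47 + $10,705.72 = $45,455.19.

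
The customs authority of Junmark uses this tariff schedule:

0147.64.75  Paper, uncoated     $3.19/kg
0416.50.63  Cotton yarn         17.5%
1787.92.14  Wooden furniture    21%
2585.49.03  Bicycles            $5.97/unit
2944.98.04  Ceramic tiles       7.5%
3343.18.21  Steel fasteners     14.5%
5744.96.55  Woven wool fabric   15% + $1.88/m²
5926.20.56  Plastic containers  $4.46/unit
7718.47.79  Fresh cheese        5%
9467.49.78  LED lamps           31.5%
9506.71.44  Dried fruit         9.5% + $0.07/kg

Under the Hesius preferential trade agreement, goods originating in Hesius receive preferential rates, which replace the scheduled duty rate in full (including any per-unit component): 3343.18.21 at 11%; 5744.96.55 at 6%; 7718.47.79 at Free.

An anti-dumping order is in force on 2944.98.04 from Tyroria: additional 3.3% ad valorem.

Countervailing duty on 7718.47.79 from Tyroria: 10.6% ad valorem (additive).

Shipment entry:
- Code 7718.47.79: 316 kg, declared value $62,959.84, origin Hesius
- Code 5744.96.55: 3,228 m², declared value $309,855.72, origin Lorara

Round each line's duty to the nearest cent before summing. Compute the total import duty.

Line 1 (7718.47.79, Hesius, 316 kg, $62,959.84):
Base rate for 7718.47.79 is 5%.
Origin Hesius qualifies under the Junmark–Hesius agreement and 7718.47.79 is covered: preferential rate Free applies instead.
The additional-duty order on 7718.47.79 targets Tyroria, not Hesius; it does not apply.
Duty = $62,959.84 × 0% = $0.00.
Line 2 (5744.96.55, Lorara, 3,228 m², $309,855.72):
Base rate for 5744.96.55 is 15% + $1.88/m².
5744.96.55 has an FTA preferential rate, but origin Lorara is not Hesius; base rate stands.
Duty = $309,855.72 × 15% + 3,228 × $1.88 = $52,547.00.
Total = $0.00 + $52,547.00 = $52,547.00.

$52,547.00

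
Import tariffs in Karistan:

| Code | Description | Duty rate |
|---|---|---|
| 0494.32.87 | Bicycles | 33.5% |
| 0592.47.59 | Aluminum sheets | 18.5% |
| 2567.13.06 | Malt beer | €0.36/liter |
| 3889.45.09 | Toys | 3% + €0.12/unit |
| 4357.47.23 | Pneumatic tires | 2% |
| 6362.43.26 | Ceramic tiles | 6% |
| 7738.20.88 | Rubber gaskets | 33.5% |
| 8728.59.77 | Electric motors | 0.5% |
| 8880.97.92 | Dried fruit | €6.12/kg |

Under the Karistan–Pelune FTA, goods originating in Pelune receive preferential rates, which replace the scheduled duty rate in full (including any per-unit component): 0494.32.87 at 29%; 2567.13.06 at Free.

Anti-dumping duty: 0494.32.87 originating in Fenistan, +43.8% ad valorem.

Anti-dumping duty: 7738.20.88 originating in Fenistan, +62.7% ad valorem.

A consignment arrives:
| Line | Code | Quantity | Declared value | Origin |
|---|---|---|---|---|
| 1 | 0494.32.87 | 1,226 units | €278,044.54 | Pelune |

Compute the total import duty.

€80,632.92

Line 1 (0494.32.87, Pelune, 1,226 units, €278,044.54):
Base rate for 0494.32.87 is 33.5%.
Origin Pelune qualifies under the Karistan–Pelune agreement and 0494.32.87 is covered: preferential rate 29% applies instead.
The additional-duty order on 0494.32.87 targets Fenistan, not Pelune; it does not apply.
Duty = €278,044.54 × 29% = €80,632.92.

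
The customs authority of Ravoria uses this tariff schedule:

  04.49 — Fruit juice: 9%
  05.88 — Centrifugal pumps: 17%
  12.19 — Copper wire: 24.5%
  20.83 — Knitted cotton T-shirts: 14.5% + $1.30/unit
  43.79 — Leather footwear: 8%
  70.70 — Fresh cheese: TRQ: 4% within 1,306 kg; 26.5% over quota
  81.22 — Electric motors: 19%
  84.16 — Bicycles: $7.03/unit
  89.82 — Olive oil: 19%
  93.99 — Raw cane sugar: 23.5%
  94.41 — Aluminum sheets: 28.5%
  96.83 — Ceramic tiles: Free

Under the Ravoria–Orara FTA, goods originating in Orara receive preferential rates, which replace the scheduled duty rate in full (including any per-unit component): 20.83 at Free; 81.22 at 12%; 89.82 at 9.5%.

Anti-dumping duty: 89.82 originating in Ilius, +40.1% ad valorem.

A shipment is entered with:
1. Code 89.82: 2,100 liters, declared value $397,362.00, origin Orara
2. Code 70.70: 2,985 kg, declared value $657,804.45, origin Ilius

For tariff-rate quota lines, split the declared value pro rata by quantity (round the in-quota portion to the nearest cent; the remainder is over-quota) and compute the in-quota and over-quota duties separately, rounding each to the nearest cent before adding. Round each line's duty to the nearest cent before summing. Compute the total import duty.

$147,311.85

Line 1 (89.82, Orara, 2,100 liters, $397,362.00):
Base rate for 89.82 is 19%.
Origin Orara qualifies under the Ravoria–Orara agreement and 89.82 is covered: preferential rate 9.5% applies instead.
The additional-duty order on 89.82 targets Ilius, not Orara; it does not apply.
Duty = $397,362.00 × 9.5% = $37,749.39.
Line 2 (70.70, Ilius, 2,985 kg, $657,804.45):
Code 70.70 is under a tariff-rate quota (threshold 1,306 kg). In-quota: 1,306 kg at 4%; over-quota: 1,679 kg at 26.5%.
Pro-rata value split: in-quota = $657,804.45 × 1,306/2,985 = $287,803.22; over-quota = $657,804.45 − $287,803.22 = $370,001.23.
In-quota duty = $287,803.22 × 4% = $11,512.13. Over-quota duty = $370,001.23 × 26.5% = $98,050.33.
Line duty = $11,512.13 + $98,050.33 = $109,562.46.
Total = $37,749.39 + $109,562.46 = $147,311.85.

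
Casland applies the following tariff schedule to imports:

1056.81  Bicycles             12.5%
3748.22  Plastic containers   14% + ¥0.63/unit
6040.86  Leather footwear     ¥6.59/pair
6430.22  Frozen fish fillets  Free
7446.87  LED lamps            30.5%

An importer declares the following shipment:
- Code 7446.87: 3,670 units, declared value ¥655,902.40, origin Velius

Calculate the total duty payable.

¥200,050.23

Line 1 (7446.87, Velius, 3,670 units, ¥655,902.40):
Base rate for 7446.87 is 30.5%.
Duty = ¥655,902.40 × 30.5% = ¥200,050.23.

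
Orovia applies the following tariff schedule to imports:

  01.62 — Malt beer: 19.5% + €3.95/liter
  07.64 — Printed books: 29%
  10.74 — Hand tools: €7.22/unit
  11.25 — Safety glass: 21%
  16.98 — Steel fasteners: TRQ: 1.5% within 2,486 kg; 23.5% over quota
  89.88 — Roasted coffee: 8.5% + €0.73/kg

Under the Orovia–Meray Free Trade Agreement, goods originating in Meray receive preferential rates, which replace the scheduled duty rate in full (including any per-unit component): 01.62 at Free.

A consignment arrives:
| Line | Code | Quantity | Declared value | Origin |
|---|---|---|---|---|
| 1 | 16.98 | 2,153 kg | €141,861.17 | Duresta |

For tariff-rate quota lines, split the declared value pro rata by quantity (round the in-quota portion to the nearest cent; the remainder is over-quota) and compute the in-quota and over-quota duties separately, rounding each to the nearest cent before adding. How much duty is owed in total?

€2,127.92

Line 1 (16.98, Duresta, 2,153 kg, €141,861.17):
Code 16.98 is under a tariff-rate quota (threshold 2,486 kg). Quantity 2,153 kg is within the quota, so the in-quota rate 1.5% applies to the full value.
Duty = €141,861.17 × 1.5% = €2,127.92.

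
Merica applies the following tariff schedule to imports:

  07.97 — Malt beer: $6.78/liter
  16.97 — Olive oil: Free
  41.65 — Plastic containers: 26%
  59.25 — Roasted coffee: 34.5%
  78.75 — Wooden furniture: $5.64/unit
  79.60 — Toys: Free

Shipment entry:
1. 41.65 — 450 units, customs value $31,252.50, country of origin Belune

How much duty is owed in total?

Line 1 (41.65, Belune, 450 units, $31,252.50):
Base rate for 41.65 is 26%.
Duty = $31,252.50 × 26% = $8,125.65.

$8,125.65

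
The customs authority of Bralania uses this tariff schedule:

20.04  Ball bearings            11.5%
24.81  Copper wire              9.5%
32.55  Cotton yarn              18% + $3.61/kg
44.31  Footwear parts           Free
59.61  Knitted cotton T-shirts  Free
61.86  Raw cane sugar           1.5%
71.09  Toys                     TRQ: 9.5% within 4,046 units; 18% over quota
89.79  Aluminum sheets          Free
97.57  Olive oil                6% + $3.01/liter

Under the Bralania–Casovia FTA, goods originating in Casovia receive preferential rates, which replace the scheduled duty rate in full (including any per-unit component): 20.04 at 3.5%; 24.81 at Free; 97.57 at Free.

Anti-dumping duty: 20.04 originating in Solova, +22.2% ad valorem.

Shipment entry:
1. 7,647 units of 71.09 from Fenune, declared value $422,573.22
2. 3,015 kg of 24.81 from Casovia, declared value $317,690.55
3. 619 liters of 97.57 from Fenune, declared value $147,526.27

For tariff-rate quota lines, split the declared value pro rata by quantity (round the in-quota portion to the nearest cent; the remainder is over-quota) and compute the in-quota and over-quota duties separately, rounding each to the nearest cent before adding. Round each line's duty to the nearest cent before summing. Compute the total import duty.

$67,773.49

Line 1 (71.09, Fenune, 7,647 units, $422,573.22):
Code 71.09 is under a tariff-rate quota (threshold 4,046 units). In-quota: 4,046 units at 9.5%; over-quota: 3,601 units at 18%.
Pro-rata value split: in-quota = $422,573.22 × 4,046/7,647 = $223,581.96; over-quota = $422,573.22 − $223,581.96 = $198,991.26.
In-quota duty = $223,581.96 × 9.5% = $21,240.29. Over-quota duty = $198,991.26 × 18% = $35,818.43.
Line duty = $21,240.29 + $35,818.43 = $57,058.72.
Line 2 (24.81, Casovia, 3,015 kg, $317,690.55):
Base rate for 24.81 is 9.5%.
Origin Casovia qualifies under the Bralania–Casovia agreement and 24.81 is covered: preferential rate Free applies instead.
Duty = $317,690.55 × 0% = $0.00.
Line 3 (97.57, Fenune, 619 liters, $147,526.27):
Base rate for 97.57 is 6% + $3.01/liter.
97.57 has an FTA preferential rate, but origin Fenune is not Casovia; base rate stands.
Duty = $147,526.27 × 6% + 619 × $3.01 = $10,714.77.
Total = $57,058.72 + $0.00 + $10,714.77 = $67,773.49.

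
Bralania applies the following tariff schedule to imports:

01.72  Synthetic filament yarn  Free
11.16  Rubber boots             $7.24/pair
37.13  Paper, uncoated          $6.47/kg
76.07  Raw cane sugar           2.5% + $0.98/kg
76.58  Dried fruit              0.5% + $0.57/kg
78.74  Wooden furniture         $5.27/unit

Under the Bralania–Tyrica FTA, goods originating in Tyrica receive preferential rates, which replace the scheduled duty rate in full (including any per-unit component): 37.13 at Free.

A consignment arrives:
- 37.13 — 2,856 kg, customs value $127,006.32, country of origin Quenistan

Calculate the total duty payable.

Line 1 (37.13, Quenistan, 2,856 kg, $127,006.32):
Base rate for 37.13 is $6.47/kg.
37.13 has an FTA preferential rate, but origin Quenistan is not Tyrica; base rate stands.
Duty = 2,856 × $6.47 = $18,478.32.

$18,478.32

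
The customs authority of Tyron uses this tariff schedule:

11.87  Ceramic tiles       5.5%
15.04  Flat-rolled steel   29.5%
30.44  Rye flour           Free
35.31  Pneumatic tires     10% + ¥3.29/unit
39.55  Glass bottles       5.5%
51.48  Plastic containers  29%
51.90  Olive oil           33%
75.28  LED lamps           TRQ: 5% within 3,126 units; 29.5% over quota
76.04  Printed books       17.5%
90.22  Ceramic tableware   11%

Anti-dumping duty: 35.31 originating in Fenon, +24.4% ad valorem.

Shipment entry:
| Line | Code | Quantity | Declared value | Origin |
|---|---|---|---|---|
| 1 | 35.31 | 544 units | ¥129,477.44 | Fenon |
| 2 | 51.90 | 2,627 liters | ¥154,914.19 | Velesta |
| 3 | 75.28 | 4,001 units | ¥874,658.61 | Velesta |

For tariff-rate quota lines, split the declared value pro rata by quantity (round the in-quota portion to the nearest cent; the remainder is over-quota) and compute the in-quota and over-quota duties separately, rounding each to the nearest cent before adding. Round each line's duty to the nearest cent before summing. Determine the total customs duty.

Line 1 (35.31, Fenon, 544 units, ¥129,477.44):
Base rate for 35.31 is 10% + ¥3.29/unit.
Additional duty on 35.31 from Fenon: +24.4%. Applied ad valorem rate: 10% + 24.4% = 34.4%.
Duty = ¥129,477.44 × 34.4% + 544 × ¥3.29 = ¥46,330.00.
Line 2 (51.90, Velesta, 2,627 liters, ¥154,914.19):
Base rate for 51.90 is 33%.
Duty = ¥154,914.19 × 33% = ¥51,121.68.
Line 3 (75.28, Velesta, 4,001 units, ¥874,658.61):
Code 75.28 is under a tariff-rate quota (threshold 3,126 units). In-quota: 3,126 units at 5%; over-quota: 875 units at 29.5%.
Pro-rata value split: in-quota = ¥874,658.61 × 3,126/4,001 = ¥683,374.86; over-quota = ¥874,658.61 − ¥683,374.86 = ¥191,283.75.
In-quota duty = ¥683,374.86 × 5% = ¥34,168.74. Over-quota duty = ¥191,283.75 × 29.5% = ¥56,428.71.
Line duty = ¥34,168.74 + ¥56,428.71 = ¥90,597.45.
Total = ¥46,330.00 + ¥51,121.68 + ¥90,597.45 = ¥188,049.13.

¥188,049.13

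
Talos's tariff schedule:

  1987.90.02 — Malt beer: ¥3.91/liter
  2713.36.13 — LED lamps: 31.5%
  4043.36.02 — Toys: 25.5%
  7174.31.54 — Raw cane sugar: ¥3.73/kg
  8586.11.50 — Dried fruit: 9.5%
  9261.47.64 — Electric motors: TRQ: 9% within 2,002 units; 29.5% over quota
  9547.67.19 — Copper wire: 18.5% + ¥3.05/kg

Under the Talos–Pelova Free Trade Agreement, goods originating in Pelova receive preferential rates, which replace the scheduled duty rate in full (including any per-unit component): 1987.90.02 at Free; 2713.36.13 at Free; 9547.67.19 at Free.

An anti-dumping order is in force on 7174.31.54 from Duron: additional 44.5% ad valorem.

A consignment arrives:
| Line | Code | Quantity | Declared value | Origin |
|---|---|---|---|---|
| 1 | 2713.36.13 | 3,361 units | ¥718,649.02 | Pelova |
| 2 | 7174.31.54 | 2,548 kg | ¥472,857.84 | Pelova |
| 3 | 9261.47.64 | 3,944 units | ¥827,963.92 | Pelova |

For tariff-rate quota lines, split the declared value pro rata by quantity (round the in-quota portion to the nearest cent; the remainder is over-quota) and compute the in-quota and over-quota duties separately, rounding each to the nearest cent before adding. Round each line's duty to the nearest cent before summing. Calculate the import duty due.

Line 1 (2713.36.13, Pelova, 3,361 units, ¥718,649.02):
Base rate for 2713.36.13 is 31.5%.
Origin Pelova qualifies under the Talos–Pelova agreement and 2713.36.13 is covered: preferential rate Free applies instead.
Duty = ¥718,649.02 × 0% = ¥0.00.
Line 2 (7174.31.54, Pelova, 2,548 kg, ¥472,857.84):
Base rate for 7174.31.54 is ¥3.73/kg.
Origin Pelova is the FTA partner but 7174.31.54 is not on the preference list; base rate stands.
The additional-duty order on 7174.31.54 targets Duron, not Pelova; it does not apply.
Duty = 2,548 × ¥3.73 = ¥9,504.04.
Line 3 (9261.47.64, Pelova, 3,944 units, ¥827,963.92):
Code 9261.47.64 is under a tariff-rate quota (threshold 2,002 units). In-quota: 2,002 units at 9%; over-quota: 1,942 units at 29.5%.
Pro-rata value split: in-quota = ¥827,963.92 × 2,002/3,944 = ¥420,279.86; over-quota = ¥827,963.92 − ¥420,279.86 = ¥407,684.06.
In-quota duty = ¥420,279.86 × 9% = ¥37,825.19. Over-quota duty = ¥407,684.06 × 29.5% = ¥120,266.80.
Line duty = ¥37,825.19 + ¥120,266.80 = ¥158,091.99.
Total = ¥0.00 + ¥9,504.04 + ¥158,091.99 = ¥167,596.03.

¥167,596.03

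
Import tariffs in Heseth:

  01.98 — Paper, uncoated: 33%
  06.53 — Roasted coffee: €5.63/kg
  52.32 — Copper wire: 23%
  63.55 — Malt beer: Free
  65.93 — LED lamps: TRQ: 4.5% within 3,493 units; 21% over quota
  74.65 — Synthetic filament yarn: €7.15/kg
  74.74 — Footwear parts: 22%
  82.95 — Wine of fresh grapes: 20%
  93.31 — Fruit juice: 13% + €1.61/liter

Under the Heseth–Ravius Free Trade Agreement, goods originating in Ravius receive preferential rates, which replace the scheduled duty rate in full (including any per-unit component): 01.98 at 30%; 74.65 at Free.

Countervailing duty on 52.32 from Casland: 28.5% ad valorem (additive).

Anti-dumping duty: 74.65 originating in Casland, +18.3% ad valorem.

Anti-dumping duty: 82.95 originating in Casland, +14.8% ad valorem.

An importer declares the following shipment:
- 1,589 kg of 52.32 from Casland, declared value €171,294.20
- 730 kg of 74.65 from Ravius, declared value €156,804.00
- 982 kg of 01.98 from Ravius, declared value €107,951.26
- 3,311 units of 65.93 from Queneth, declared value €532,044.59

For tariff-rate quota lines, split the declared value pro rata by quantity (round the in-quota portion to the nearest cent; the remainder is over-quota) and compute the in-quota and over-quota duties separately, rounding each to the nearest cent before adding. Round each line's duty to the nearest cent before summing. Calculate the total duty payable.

€144,543.90

Line 1 (52.32, Casland, 1,589 kg, €171,294.20):
Base rate for 52.32 is 23%.
Additional duty on 52.32 from Casland: +28.5%. Applied ad valorem rate: 23% + 28.5% = 51.5%.
Duty = €171,294.20 × 51.5% = €88,216.51.
Line 2 (74.65, Ravius, 730 kg, €156,804.00):
Base rate for 74.65 is €7.15/kg.
Origin Ravius qualifies under the Heseth–Ravius agreement and 74.65 is covered: preferential rate Free applies instead.
The additional-duty order on 74.65 targets Casland, not Ravius; it does not apply.
Duty = €156,804.00 × 0% = €0.00.
Line 3 (01.98, Ravius, 982 kg, €107,951.26):
Base rate for 01.98 is 33%.
Origin Ravius qualifies under the Heseth–Ravius agreement and 01.98 is covered: preferential rate 30% applies instead.
Duty = €107,951.26 × 30% = €32,385.38.
Line 4 (65.93, Queneth, 3,311 units, €532,044.59):
Code 65.93 is under a tariff-rate quota (threshold 3,493 units). Quantity 3,311 units is within the quota, so the in-quota rate 4.5% applies to the full value.
Duty = €532,044.59 × 4.5% = €23,942.01.
Total = €88,216.51 + €0.00 + €32,385.38 + €23,942.01 = €144,543.90.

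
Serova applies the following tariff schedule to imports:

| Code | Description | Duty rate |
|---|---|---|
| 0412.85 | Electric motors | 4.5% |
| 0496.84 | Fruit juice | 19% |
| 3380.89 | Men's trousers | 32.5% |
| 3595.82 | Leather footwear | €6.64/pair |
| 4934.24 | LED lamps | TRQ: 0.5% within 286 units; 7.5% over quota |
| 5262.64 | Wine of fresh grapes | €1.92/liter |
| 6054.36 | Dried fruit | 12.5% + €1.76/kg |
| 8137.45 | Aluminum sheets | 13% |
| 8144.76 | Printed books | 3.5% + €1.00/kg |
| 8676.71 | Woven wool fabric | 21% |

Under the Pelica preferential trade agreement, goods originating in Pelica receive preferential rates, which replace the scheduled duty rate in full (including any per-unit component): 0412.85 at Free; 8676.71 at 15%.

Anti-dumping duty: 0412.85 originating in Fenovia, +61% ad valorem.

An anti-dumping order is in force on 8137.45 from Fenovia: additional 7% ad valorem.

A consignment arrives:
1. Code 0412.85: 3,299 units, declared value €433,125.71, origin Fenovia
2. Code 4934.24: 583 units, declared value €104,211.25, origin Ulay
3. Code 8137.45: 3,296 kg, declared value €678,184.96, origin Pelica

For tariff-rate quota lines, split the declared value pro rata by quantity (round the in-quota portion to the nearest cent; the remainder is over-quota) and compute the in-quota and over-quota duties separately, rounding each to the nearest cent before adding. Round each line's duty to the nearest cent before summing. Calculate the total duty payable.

Line 1 (0412.85, Fenovia, 3,299 units, €433,125.71):
Base rate for 0412.85 is 4.5%.
0412.85 has an FTA preferential rate, but origin Fenovia is not Pelica; base rate stands.
Additional duty on 0412.85 from Fenovia: +61%. Applied ad valorem rate: 4.5% + 61% = 65.5%.
Duty = €433,125.71 × 65.5% = €283,697.34.
Line 2 (4934.24, Ulay, 583 units, €104,211.25):
Code 4934.24 is under a tariff-rate quota (threshold 286 units). In-quota: 286 units at 0.5%; over-quota: 297 units at 7.5%.
Pro-rata value split: in-quota = €104,211.25 × 286/583 = €51,122.50; over-quota = €104,211.25 − €51,122.50 = €53,088.75.
In-quota duty = €51,122.50 × 0.5% = €255.61. Over-quota duty = €53,088.75 × 7.5% = €3,981.66.
Line duty = €255.61 + €3,981.66 = €4,237.27.
Line 3 (8137.45, Pelica, 3,296 kg, €678,184.96):
Base rate for 8137.45 is 13%.
Origin Pelica is the FTA partner but 8137.45 is not on the preference list; base rate stands.
The additional-duty order on 8137.45 targets Fenovia, not Pelica; it does not apply.
Duty = €678,184.96 × 13% = €88,164.04.
Total = €283,697.34 + €4,237.27 + €88,164.04 = €376,098.65.

€376,098.65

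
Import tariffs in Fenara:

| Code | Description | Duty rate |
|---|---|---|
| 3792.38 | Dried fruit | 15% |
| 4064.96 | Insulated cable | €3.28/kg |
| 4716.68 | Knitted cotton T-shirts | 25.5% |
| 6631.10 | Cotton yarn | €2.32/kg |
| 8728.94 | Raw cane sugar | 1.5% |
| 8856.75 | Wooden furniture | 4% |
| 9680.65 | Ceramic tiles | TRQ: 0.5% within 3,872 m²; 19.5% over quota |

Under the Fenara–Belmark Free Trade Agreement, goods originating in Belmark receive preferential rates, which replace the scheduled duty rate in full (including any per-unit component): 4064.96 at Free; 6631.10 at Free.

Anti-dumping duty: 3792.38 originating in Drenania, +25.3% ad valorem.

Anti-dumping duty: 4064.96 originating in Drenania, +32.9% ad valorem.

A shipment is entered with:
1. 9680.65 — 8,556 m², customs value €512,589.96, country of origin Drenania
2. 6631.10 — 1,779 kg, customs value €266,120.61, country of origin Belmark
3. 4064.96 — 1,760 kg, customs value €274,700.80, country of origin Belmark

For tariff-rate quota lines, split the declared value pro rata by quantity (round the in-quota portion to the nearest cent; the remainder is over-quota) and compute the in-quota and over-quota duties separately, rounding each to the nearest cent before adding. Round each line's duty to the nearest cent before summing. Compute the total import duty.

Line 1 (9680.65, Drenania, 8,556 m², €512,589.96):
Code 9680.65 is under a tariff-rate quota (threshold 3,872 m²). In-quota: 3,872 m² at 0.5%; over-quota: 4,684 m² at 19.5%.
Pro-rata value split: in-quota = €512,589.96 × 3,872/8,556 = €231,971.52; over-quota = €512,589.96 − €231,971.52 = €280,618.44.
In-quota duty = €231,971.52 × 0.5% = €1,159.86. Over-quota duty = €280,618.44 × 19.5% = €54,720.60.
Line duty = €1,159.86 + €54,720.60 = €55,880.46.
Line 2 (6631.10, Belmark, 1,779 kg, €266,120.61):
Base rate for 6631.10 is €2.32/kg.
Origin Belmark qualifies under the Fenara–Belmark agreement and 6631.10 is covered: preferential rate Free applies instead.
Duty = €266,120.61 × 0% = €0.00.
Line 3 (4064.96, Belmark, 1,760 kg, €274,700.80):
Base rate for 4064.96 is €3.28/kg.
Origin Belmark qualifies under the Fenara–Belmark agreement and 4064.96 is covered: preferential rate Free applies instead.
The additional-duty order on 4064.96 targets Drenania, not Belmark; it does not apply.
Duty = €274,700.80 × 0% = €0.00.
Total = €55,880.46 + €0.00 + €0.00 = €55,880.46.

€55,880.46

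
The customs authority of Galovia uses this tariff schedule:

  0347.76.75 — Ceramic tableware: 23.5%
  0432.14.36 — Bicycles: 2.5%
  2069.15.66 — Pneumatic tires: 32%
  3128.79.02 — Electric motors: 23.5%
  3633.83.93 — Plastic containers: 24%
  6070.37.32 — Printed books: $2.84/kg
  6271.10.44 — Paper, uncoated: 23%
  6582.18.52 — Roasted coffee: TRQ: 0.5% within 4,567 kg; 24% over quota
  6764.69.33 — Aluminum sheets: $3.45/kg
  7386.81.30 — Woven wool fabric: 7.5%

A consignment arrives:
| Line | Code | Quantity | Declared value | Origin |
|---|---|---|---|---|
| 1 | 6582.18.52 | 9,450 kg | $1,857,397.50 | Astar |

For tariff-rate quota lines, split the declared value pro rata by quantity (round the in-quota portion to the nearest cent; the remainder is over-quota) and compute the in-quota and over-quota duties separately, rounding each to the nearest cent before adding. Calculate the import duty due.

$234,829.10

Line 1 (6582.18.52, Astar, 9,450 kg, $1,857,397.50):
Code 6582.18.52 is under a tariff-rate quota (threshold 4,567 kg). In-quota: 4,567 kg at 0.5%; over-quota: 4,883 kg at 24%.
Pro-rata value split: in-quota = $1,857,397.50 × 4,567/9,450 = $897,643.85; over-quota = $1,857,397.50 − $897,643.85 = $959,753.65.
In-quota duty = $897,643.85 × 0.5% = $4,488.22. Over-quota duty = $959,753.65 × 24% = $230,340.88.
Line duty = $4,488.22 + $230,340.88 = $234,829.10.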